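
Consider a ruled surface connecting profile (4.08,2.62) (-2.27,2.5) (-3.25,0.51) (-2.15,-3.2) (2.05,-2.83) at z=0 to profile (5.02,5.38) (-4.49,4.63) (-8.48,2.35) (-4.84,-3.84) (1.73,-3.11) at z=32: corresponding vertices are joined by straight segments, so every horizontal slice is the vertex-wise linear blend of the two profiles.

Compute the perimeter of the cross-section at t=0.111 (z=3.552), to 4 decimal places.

Perimeter at t=0.111: 23.9959

Cross-section at t=0.111: each vertex is (1-t)·p0[i] + t·p1[i].
  v1: (1-0.111)·(4.08,2.62) + 0.111·(5.02,5.38) = (4.1843,2.9264)
  v2: (1-0.111)·(-2.27,2.5) + 0.111·(-4.49,4.63) = (-2.5164,2.7364)
  v3: (1-0.111)·(-3.25,0.51) + 0.111·(-8.48,2.35) = (-3.8305,0.7142)
  v4: (1-0.111)·(-2.15,-3.2) + 0.111·(-4.84,-3.84) = (-2.4486,-3.2710)
  v5: (1-0.111)·(2.05,-2.83) + 0.111·(1.73,-3.11) = (2.0145,-2.8611)
Perimeter = Σ |v_{i+1} − v_i|:
  edge 1→2: √(-6.7008² + -0.1899²) = 6.7035 (running 6.7035)
  edge 2→3: √(-1.3141² + -2.0222²) = 2.4117 (running 9.1151)
  edge 3→4: √(1.3819² + -3.9853²) = 4.2181 (running 13.3332)
  edge 4→5: √(4.4631² + 0.4100²) = 4.4819 (running 17.8151)
  edge 5→1: √(2.1699² + 5.7874²) = 6.1808 (running 23.9959)
Perimeter = 23.9959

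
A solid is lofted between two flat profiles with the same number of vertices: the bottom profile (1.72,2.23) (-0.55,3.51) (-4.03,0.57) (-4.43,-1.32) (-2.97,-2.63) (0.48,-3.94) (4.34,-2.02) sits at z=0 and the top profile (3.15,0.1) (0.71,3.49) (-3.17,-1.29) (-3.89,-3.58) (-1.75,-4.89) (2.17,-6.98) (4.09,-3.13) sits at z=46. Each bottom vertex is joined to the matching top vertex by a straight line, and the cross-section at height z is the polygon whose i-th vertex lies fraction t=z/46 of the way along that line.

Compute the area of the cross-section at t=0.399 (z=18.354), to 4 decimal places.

Cross-section at t=0.399: each vertex is (1-t)·p0[i] + t·p1[i].
  v1: (1-0.399)·(1.72,2.23) + 0.399·(3.15,0.1) = (2.2906,1.3801)
  v2: (1-0.399)·(-0.55,3.51) + 0.399·(0.71,3.49) = (-0.0473,3.5020)
  v3: (1-0.399)·(-4.03,0.57) + 0.399·(-3.17,-1.29) = (-3.6869,-0.1721)
  v4: (1-0.399)·(-4.43,-1.32) + 0.399·(-3.89,-3.58) = (-4.2145,-2.2217)
  v5: (1-0.399)·(-2.97,-2.63) + 0.399·(-1.75,-4.89) = (-2.4832,-3.5317)
  v6: (1-0.399)·(0.48,-3.94) + 0.399·(2.17,-6.98) = (1.1543,-5.1530)
  v7: (1-0.399)·(4.34,-2.02) + 0.399·(4.09,-3.13) = (4.2402,-2.4629)
Shoelace sum Σ(x_i·y_{i+1} − x_{i+1}·y_i):
  i=1: 2.2906·3.5020 − -0.0473·1.3801 = +8.0868 (running +8.0868)
  i=2: -0.0473·-0.1721 − -3.6869·3.5020 = +12.9196 (running +21.0064)
  i=3: -3.6869·-2.2217 − -4.2145·-0.1721 = +7.4658 (running +28.4722)
  i=4: -4.2145·-3.5317 − -2.4832·-2.2217 = +9.3676 (running +37.8398)
  i=5: -2.4832·-5.1530 − 1.1543·-3.5317 = +16.8727 (running +54.7124)
  i=6: 1.1543·-2.4629 − 4.2402·-5.1530 = +19.0069 (running +73.7193)
  i=7: 4.2402·1.3801 − 2.2906·-2.4629 = +11.4935 (running +85.2129)
Area = |Σ|/2 = |85.2129|/2 = 42.6064

Area at t=0.399: 42.6064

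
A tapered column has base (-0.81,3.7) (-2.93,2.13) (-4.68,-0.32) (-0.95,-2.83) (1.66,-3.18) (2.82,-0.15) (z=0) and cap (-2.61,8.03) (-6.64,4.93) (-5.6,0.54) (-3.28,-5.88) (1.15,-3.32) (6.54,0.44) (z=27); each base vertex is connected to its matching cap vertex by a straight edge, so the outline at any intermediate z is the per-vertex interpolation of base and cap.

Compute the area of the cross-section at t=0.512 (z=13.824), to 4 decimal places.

Area at t=0.512: 59.9829

Cross-section at t=0.512: each vertex is (1-t)·p0[i] + t·p1[i].
  v1: (1-0.512)·(-0.81,3.7) + 0.512·(-2.61,8.03) = (-1.7316,5.9170)
  v2: (1-0.512)·(-2.93,2.13) + 0.512·(-6.64,4.93) = (-4.8295,3.5636)
  v3: (1-0.512)·(-4.68,-0.32) + 0.512·(-5.6,0.54) = (-5.1510,0.1203)
  v4: (1-0.512)·(-0.95,-2.83) + 0.512·(-3.28,-5.88) = (-2.1430,-4.3916)
  v5: (1-0.512)·(1.66,-3.18) + 0.512·(1.15,-3.32) = (1.3989,-3.2517)
  v6: (1-0.512)·(2.82,-0.15) + 0.512·(6.54,0.44) = (4.7246,0.1521)
Shoelace sum Σ(x_i·y_{i+1} − x_{i+1}·y_i):
  i=1: -1.7316·3.5636 − -4.8295·5.9170 = +22.4053 (running +22.4053)
  i=2: -4.8295·0.1203 − -5.1510·3.5636 = +17.7752 (running +40.1805)
  i=3: -5.1510·-4.3916 − -2.1430·0.1203 = +22.8791 (running +63.0597)
  i=4: -2.1430·-3.2517 − 1.3989·-4.3916 = +13.1115 (running +76.1712)
  i=5: 1.3989·0.1521 − 4.7246·-3.2517 = +15.5758 (running +91.7470)
  i=6: 4.7246·5.9170 − -1.7316·0.1521 = +28.2188 (running +119.9658)
Area = |Σ|/2 = |119.9658|/2 = 59.9829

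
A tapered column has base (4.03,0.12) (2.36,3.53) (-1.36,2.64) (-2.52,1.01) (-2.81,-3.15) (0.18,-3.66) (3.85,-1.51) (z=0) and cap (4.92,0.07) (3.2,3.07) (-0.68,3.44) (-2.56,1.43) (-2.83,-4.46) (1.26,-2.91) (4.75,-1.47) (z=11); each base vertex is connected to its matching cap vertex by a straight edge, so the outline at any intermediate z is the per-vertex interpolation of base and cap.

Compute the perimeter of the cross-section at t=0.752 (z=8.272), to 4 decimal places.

Cross-section at t=0.752: each vertex is (1-t)·p0[i] + t·p1[i].
  v1: (1-0.752)·(4.03,0.12) + 0.752·(4.92,0.07) = (4.6993,0.0824)
  v2: (1-0.752)·(2.36,3.53) + 0.752·(3.2,3.07) = (2.9917,3.1841)
  v3: (1-0.752)·(-1.36,2.64) + 0.752·(-0.68,3.44) = (-0.8486,3.2416)
  v4: (1-0.752)·(-2.52,1.01) + 0.752·(-2.56,1.43) = (-2.5501,1.3258)
  v5: (1-0.752)·(-2.81,-3.15) + 0.752·(-2.83,-4.46) = (-2.8250,-4.1351)
  v6: (1-0.752)·(0.18,-3.66) + 0.752·(1.26,-2.91) = (0.9922,-3.0960)
  v7: (1-0.752)·(3.85,-1.51) + 0.752·(4.75,-1.47) = (4.5268,-1.4799)
Perimeter = Σ |v_{i+1} − v_i|:
  edge 1→2: √(-1.7076² + 3.1017²) = 3.5407 (running 3.5407)
  edge 2→3: √(-3.8403² + 0.0575²) = 3.8408 (running 7.3814)
  edge 3→4: √(-1.7014² + -1.9158²) = 2.5622 (running 9.9436)
  edge 4→5: √(-0.2750² + -5.4610²) = 5.4679 (running 15.4115)
  edge 5→6: √(3.8172² + 1.0391²) = 3.9561 (running 19.3676)
  edge 6→7: √(3.5346² + 1.6161²) = 3.8866 (running 23.2542)
  edge 7→1: √(0.1725² + 1.5623²) = 1.5718 (running 24.8260)
Perimeter = 24.8260

Perimeter at t=0.752: 24.8260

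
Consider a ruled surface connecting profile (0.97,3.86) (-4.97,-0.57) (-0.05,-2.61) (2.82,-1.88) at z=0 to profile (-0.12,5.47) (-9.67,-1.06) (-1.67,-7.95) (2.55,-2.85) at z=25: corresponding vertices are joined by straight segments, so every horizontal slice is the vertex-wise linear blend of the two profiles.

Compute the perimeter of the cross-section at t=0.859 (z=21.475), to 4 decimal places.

Perimeter at t=0.859: 35.1521

Cross-section at t=0.859: each vertex is (1-t)·p0[i] + t·p1[i].
  v1: (1-0.859)·(0.97,3.86) + 0.859·(-0.12,5.47) = (0.0337,5.2430)
  v2: (1-0.859)·(-4.97,-0.57) + 0.859·(-9.67,-1.06) = (-9.0073,-0.9909)
  v3: (1-0.859)·(-0.05,-2.61) + 0.859·(-1.67,-7.95) = (-1.4416,-7.1971)
  v4: (1-0.859)·(2.82,-1.88) + 0.859·(2.55,-2.85) = (2.5881,-2.7132)
Perimeter = Σ |v_{i+1} − v_i|:
  edge 1→2: √(-9.0410² + -6.2339²) = 10.9818 (running 10.9818)
  edge 2→3: √(7.5657² + -6.2061²) = 9.7855 (running 20.7674)
  edge 3→4: √(4.0296² + 4.4838²) = 6.0285 (running 26.7959)
  edge 4→1: √(-2.5544² + 7.9562²) = 8.3562 (running 35.1521)
Perimeter = 35.1521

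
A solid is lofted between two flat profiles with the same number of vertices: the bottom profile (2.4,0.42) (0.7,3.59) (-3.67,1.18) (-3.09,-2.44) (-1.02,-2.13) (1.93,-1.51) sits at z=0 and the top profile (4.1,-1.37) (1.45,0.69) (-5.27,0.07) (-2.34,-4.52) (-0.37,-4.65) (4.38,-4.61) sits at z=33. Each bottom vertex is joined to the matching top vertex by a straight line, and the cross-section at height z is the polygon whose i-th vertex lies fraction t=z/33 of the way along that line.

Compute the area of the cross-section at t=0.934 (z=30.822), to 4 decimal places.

Cross-section at t=0.934: each vertex is (1-t)·p0[i] + t·p1[i].
  v1: (1-0.934)·(2.4,0.42) + 0.934·(4.1,-1.37) = (3.9878,-1.2519)
  v2: (1-0.934)·(0.7,3.59) + 0.934·(1.45,0.69) = (1.4005,0.8814)
  v3: (1-0.934)·(-3.67,1.18) + 0.934·(-5.27,0.07) = (-5.1644,0.1433)
  v4: (1-0.934)·(-3.09,-2.44) + 0.934·(-2.34,-4.52) = (-2.3895,-4.3827)
  v5: (1-0.934)·(-1.02,-2.13) + 0.934·(-0.37,-4.65) = (-0.4129,-4.4837)
  v6: (1-0.934)·(1.93,-1.51) + 0.934·(4.38,-4.61) = (4.2183,-4.4054)
Shoelace sum Σ(x_i·y_{i+1} − x_{i+1}·y_i):
  i=1: 3.9878·0.8814 − 1.4005·-1.2519 = +5.2681 (running +5.2681)
  i=2: 1.4005·0.1433 − -5.1644·0.8814 = +4.7525 (running +10.0206)
  i=3: -5.1644·-4.3827 − -2.3895·0.1433 = +22.9764 (running +32.9971)
  i=4: -2.3895·-4.4837 − -0.4129·-4.3827 = +8.9041 (running +41.9012)
  i=5: -0.4129·-4.4054 − 4.2183·-4.4837 = +20.7325 (running +62.6337)
  i=6: 4.2183·-1.2519 − 3.9878·-4.4054 = +12.2871 (running +74.9208)
Area = |Σ|/2 = |74.9208|/2 = 37.4604

Area at t=0.934: 37.4604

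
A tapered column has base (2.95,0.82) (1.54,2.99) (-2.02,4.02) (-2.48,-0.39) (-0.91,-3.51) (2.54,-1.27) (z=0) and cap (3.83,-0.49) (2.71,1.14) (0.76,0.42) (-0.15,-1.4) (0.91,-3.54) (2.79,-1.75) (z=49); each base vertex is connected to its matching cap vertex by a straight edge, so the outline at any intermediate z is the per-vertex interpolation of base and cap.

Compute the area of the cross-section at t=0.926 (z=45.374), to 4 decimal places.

Cross-section at t=0.926: each vertex is (1-t)·p0[i] + t·p1[i].
  v1: (1-0.926)·(2.95,0.82) + 0.926·(3.83,-0.49) = (3.7649,-0.3931)
  v2: (1-0.926)·(1.54,2.99) + 0.926·(2.71,1.14) = (2.6234,1.2769)
  v3: (1-0.926)·(-2.02,4.02) + 0.926·(0.76,0.42) = (0.5543,0.6864)
  v4: (1-0.926)·(-2.48,-0.39) + 0.926·(-0.15,-1.4) = (-0.3224,-1.3253)
  v5: (1-0.926)·(-0.91,-3.51) + 0.926·(0.91,-3.54) = (0.7753,-3.5378)
  v6: (1-0.926)·(2.54,-1.27) + 0.926·(2.79,-1.75) = (2.7715,-1.7145)
Shoelace sum Σ(x_i·y_{i+1} − x_{i+1}·y_i):
  i=1: 3.7649·1.2769 − 2.6234·-0.3931 = +5.8385 (running +5.8385)
  i=2: 2.6234·0.6864 − 0.5543·1.2769 = +1.0930 (running +6.9315)
  i=3: 0.5543·-1.3253 − -0.3224·0.6864 = -0.5133 (running +6.4182)
  i=4: -0.3224·-3.5378 − 0.7753·-1.3253 = +2.1682 (running +8.5864)
  i=5: 0.7753·-1.7145 − 2.7715·-3.5378 = +8.4757 (running +17.0621)
  i=6: 2.7715·-0.3931 − 3.7649·-1.7145 = +5.3654 (running +22.4275)
Area = |Σ|/2 = |22.4275|/2 = 11.2138

Area at t=0.926: 11.2138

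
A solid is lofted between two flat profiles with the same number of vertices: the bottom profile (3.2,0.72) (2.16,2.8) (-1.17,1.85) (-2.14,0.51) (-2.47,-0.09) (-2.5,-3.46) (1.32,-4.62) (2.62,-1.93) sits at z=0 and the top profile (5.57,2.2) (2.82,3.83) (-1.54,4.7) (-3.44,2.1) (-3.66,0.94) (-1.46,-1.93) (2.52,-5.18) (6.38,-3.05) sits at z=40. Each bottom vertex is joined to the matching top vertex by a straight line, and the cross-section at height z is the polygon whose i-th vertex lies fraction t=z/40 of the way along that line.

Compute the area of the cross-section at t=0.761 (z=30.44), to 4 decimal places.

Area at t=0.761: 55.4017

Cross-section at t=0.761: each vertex is (1-t)·p0[i] + t·p1[i].
  v1: (1-0.761)·(3.2,0.72) + 0.761·(5.57,2.2) = (5.0036,1.8463)
  v2: (1-0.761)·(2.16,2.8) + 0.761·(2.82,3.83) = (2.6623,3.5838)
  v3: (1-0.761)·(-1.17,1.85) + 0.761·(-1.54,4.7) = (-1.4516,4.0189)
  v4: (1-0.761)·(-2.14,0.51) + 0.761·(-3.44,2.1) = (-3.1293,1.7200)
  v5: (1-0.761)·(-2.47,-0.09) + 0.761·(-3.66,0.94) = (-3.3756,0.6938)
  v6: (1-0.761)·(-2.5,-3.46) + 0.761·(-1.46,-1.93) = (-1.7086,-2.2957)
  v7: (1-0.761)·(1.32,-4.62) + 0.761·(2.52,-5.18) = (2.2332,-5.0462)
  v8: (1-0.761)·(2.62,-1.93) + 0.761·(6.38,-3.05) = (5.4814,-2.7823)
Shoelace sum Σ(x_i·y_{i+1} − x_{i+1}·y_i):
  i=1: 5.0036·3.5838 − 2.6623·1.8463 = +13.0167 (running +13.0167)
  i=2: 2.6623·4.0189 − -1.4516·3.5838 = +15.9014 (running +28.9181)
  i=3: -1.4516·1.7200 − -3.1293·4.0189 = +10.0795 (running +38.9976)
  i=4: -3.1293·0.6938 − -3.3756·1.7200 = +3.6348 (running +42.6324)
  i=5: -3.3756·-2.2957 − -1.7086·0.6938 = +8.9347 (running +51.5670)
  i=6: -1.7086·-5.0462 − 2.2332·-2.2957 = +13.7484 (running +65.3154)
  i=7: 2.2332·-2.7823 − 5.4814·-5.0462 = +21.4463 (running +86.7617)
  i=8: 5.4814·1.8463 − 5.0036·-2.7823 = +24.0417 (running +110.8034)
Area = |Σ|/2 = |110.8034|/2 = 55.4017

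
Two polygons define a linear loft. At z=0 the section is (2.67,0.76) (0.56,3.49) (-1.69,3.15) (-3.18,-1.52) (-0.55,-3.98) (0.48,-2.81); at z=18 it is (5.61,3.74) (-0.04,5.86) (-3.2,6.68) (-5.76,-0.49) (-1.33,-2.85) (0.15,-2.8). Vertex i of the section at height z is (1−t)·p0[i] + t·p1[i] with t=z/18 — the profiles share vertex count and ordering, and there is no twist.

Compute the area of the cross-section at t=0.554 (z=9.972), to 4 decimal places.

Area at t=0.554: 45.1888

Cross-section at t=0.554: each vertex is (1-t)·p0[i] + t·p1[i].
  v1: (1-0.554)·(2.67,0.76) + 0.554·(5.61,3.74) = (4.2988,2.4109)
  v2: (1-0.554)·(0.56,3.49) + 0.554·(-0.04,5.86) = (0.2276,4.8030)
  v3: (1-0.554)·(-1.69,3.15) + 0.554·(-3.2,6.68) = (-2.5265,5.1056)
  v4: (1-0.554)·(-3.18,-1.52) + 0.554·(-5.76,-0.49) = (-4.6093,-0.9494)
  v5: (1-0.554)·(-0.55,-3.98) + 0.554·(-1.33,-2.85) = (-0.9821,-3.3540)
  v6: (1-0.554)·(0.48,-2.81) + 0.554·(0.15,-2.8) = (0.2972,-2.8045)
Shoelace sum Σ(x_i·y_{i+1} − x_{i+1}·y_i):
  i=1: 4.2988·4.8030 − 0.2276·2.4109 = +20.0981 (running +20.0981)
  i=2: 0.2276·5.1056 − -2.5265·4.8030 = +13.2970 (running +33.3951)
  i=3: -2.5265·-0.9494 − -4.6093·5.1056 = +25.9321 (running +59.3272)
  i=4: -4.6093·-3.3540 − -0.9821·-0.9494 = +14.5272 (running +73.8543)
  i=5: -0.9821·-2.8045 − 0.2972·-3.3540 = +3.7511 (running +77.6054)
  i=6: 0.2972·2.4109 − 4.2988·-2.8045 = +12.7722 (running +90.3776)
Area = |Σ|/2 = |90.3776|/2 = 45.1888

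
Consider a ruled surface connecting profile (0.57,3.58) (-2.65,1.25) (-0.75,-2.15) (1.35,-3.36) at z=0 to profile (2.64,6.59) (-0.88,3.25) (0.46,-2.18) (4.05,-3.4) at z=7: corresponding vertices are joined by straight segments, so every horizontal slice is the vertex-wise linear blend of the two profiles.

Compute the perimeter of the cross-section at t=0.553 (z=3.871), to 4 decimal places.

Cross-section at t=0.553: each vertex is (1-t)·p0[i] + t·p1[i].
  v1: (1-0.553)·(0.57,3.58) + 0.553·(2.64,6.59) = (1.7147,5.2445)
  v2: (1-0.553)·(-2.65,1.25) + 0.553·(-0.88,3.25) = (-1.6712,2.3560)
  v3: (1-0.553)·(-0.75,-2.15) + 0.553·(0.46,-2.18) = (-0.0809,-2.1666)
  v4: (1-0.553)·(1.35,-3.36) + 0.553·(4.05,-3.4) = (2.8431,-3.3821)
Perimeter = Σ |v_{i+1} − v_i|:
  edge 1→2: √(-3.3859² + -2.8885²) = 4.4506 (running 4.4506)
  edge 2→3: √(1.5903² + -4.5226²) = 4.7941 (running 9.2447)
  edge 3→4: √(2.9240² + -1.2155²) = 3.1666 (running 12.4112)
  edge 4→1: √(-1.1284² + 8.6266²) = 8.7001 (running 21.1114)
Perimeter = 21.1114

Perimeter at t=0.553: 21.1114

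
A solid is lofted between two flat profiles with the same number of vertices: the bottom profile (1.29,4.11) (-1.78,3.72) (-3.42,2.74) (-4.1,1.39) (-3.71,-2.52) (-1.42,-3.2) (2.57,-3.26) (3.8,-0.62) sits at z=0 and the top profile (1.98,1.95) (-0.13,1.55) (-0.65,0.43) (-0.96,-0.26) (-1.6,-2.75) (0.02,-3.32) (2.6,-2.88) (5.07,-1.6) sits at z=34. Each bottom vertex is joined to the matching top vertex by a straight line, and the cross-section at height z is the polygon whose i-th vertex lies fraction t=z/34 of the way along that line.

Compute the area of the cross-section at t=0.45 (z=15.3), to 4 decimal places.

Area at t=0.45: 33.8856

Cross-section at t=0.45: each vertex is (1-t)·p0[i] + t·p1[i].
  v1: (1-0.45)·(1.29,4.11) + 0.45·(1.98,1.95) = (1.6005,3.1380)
  v2: (1-0.45)·(-1.78,3.72) + 0.45·(-0.13,1.55) = (-1.0375,2.7435)
  v3: (1-0.45)·(-3.42,2.74) + 0.45·(-0.65,0.43) = (-2.1735,1.7005)
  v4: (1-0.45)·(-4.1,1.39) + 0.45·(-0.96,-0.26) = (-2.6870,0.6475)
  v5: (1-0.45)·(-3.71,-2.52) + 0.45·(-1.6,-2.75) = (-2.7605,-2.6235)
  v6: (1-0.45)·(-1.42,-3.2) + 0.45·(0.02,-3.32) = (-0.7720,-3.2540)
  v7: (1-0.45)·(2.57,-3.26) + 0.45·(2.6,-2.88) = (2.5835,-3.0890)
  v8: (1-0.45)·(3.8,-0.62) + 0.45·(5.07,-1.6) = (4.3715,-1.0610)
Shoelace sum Σ(x_i·y_{i+1} − x_{i+1}·y_i):
  i=1: 1.6005·2.7435 − -1.0375·3.1380 = +7.6466 (running +7.6466)
  i=2: -1.0375·1.7005 − -2.1735·2.7435 = +4.1987 (running +11.8454)
  i=3: -2.1735·0.6475 − -2.6870·1.7005 = +3.1619 (running +15.0073)
  i=4: -2.6870·-2.6235 − -2.7605·0.6475 = +8.8368 (running +23.8440)
  i=5: -2.7605·-3.2540 − -0.7720·-2.6235 = +6.9573 (running +30.8014)
  i=6: -0.7720·-3.0890 − 2.5835·-3.2540 = +10.7914 (running +41.5928)
  i=7: 2.5835·-1.0610 − 4.3715·-3.0890 = +10.7625 (running +52.3553)
  i=8: 4.3715·3.1380 − 1.6005·-1.0610 = +15.4159 (running +67.7712)
Area = |Σ|/2 = |67.7712|/2 = 33.8856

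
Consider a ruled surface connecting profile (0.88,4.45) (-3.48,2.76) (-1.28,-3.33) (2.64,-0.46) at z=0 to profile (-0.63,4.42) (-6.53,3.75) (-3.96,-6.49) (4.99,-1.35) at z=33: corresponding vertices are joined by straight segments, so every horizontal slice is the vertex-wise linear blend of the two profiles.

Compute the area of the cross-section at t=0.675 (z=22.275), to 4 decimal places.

Area at t=0.675: 54.9221

Cross-section at t=0.675: each vertex is (1-t)·p0[i] + t·p1[i].
  v1: (1-0.675)·(0.88,4.45) + 0.675·(-0.63,4.42) = (-0.1393,4.4298)
  v2: (1-0.675)·(-3.48,2.76) + 0.675·(-6.53,3.75) = (-5.5388,3.4282)
  v3: (1-0.675)·(-1.28,-3.33) + 0.675·(-3.96,-6.49) = (-3.0890,-5.4630)
  v4: (1-0.675)·(2.64,-0.46) + 0.675·(4.99,-1.35) = (4.2263,-1.0608)
Shoelace sum Σ(x_i·y_{i+1} − x_{i+1}·y_i):
  i=1: -0.1393·3.4282 − -5.5388·4.4298 = +24.0579 (running +24.0579)
  i=2: -5.5388·-5.4630 − -3.0890·3.4282 = +40.8481 (running +64.9059)
  i=3: -3.0890·-1.0608 − 4.2263·-5.4630 = +26.3647 (running +91.2706)
  i=4: 4.2263·4.4298 − -0.1393·-1.0608 = +18.5735 (running +109.8441)
Area = |Σ|/2 = |109.8441|/2 = 54.9221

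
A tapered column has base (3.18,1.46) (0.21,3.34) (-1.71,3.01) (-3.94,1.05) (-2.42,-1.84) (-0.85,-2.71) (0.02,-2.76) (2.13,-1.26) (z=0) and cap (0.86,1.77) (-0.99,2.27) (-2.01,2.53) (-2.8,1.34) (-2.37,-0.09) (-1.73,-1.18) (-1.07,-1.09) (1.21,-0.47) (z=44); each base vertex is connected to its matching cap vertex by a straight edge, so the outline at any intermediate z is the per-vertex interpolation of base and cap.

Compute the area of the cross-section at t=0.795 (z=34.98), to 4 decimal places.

Cross-section at t=0.795: each vertex is (1-t)·p0[i] + t·p1[i].
  v1: (1-0.795)·(3.18,1.46) + 0.795·(0.86,1.77) = (1.3356,1.7065)
  v2: (1-0.795)·(0.21,3.34) + 0.795·(-0.99,2.27) = (-0.7440,2.4893)
  v3: (1-0.795)·(-1.71,3.01) + 0.795·(-2.01,2.53) = (-1.9485,2.6284)
  v4: (1-0.795)·(-3.94,1.05) + 0.795·(-2.8,1.34) = (-3.0337,1.2806)
  v5: (1-0.795)·(-2.42,-1.84) + 0.795·(-2.37,-0.09) = (-2.3803,-0.4487)
  v6: (1-0.795)·(-0.85,-2.71) + 0.795·(-1.73,-1.18) = (-1.5496,-1.4936)
  v7: (1-0.795)·(0.02,-2.76) + 0.795·(-1.07,-1.09) = (-0.8466,-1.4324)
  v8: (1-0.795)·(2.13,-1.26) + 0.795·(1.21,-0.47) = (1.3986,-0.6320)
Shoelace sum Σ(x_i·y_{i+1} − x_{i+1}·y_i):
  i=1: 1.3356·2.4893 − -0.7440·1.7065 = +4.5944 (running +4.5944)
  i=2: -0.7440·2.6284 − -1.9485·2.4893 = +2.8950 (running +7.4893)
  i=3: -1.9485·1.2806 − -3.0337·2.6284 = +5.4786 (running +12.9680)
  i=4: -3.0337·-0.4487 − -2.3803·1.2806 = +4.4094 (running +17.3774)
  i=5: -2.3803·-1.4936 − -1.5496·-0.4487 = +2.8599 (running +20.2372)
  i=6: -1.5496·-1.4324 − -0.8466·-1.4936 = +0.9551 (running +21.1924)
  i=7: -0.8466·-0.6320 − 1.3986·-1.4324 = +2.5383 (running +23.7306)
  i=8: 1.3986·1.7065 − 1.3356·-0.6320 = +3.2307 (running +26.9613)
Area = |Σ|/2 = |26.9613|/2 = 13.4807

Area at t=0.795: 13.4807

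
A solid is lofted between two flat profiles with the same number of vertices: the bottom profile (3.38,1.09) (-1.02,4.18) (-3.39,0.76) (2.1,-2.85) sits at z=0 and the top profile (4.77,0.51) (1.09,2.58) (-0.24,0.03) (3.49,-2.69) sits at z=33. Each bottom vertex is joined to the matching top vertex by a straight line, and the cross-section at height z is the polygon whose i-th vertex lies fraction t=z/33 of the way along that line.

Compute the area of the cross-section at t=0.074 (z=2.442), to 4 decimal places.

Area at t=0.074: 23.4294

Cross-section at t=0.074: each vertex is (1-t)·p0[i] + t·p1[i].
  v1: (1-0.074)·(3.38,1.09) + 0.074·(4.77,0.51) = (3.4829,1.0471)
  v2: (1-0.074)·(-1.02,4.18) + 0.074·(1.09,2.58) = (-0.8639,4.0616)
  v3: (1-0.074)·(-3.39,0.76) + 0.074·(-0.24,0.03) = (-3.1569,0.7060)
  v4: (1-0.074)·(2.1,-2.85) + 0.074·(3.49,-2.69) = (2.2029,-2.8382)
Shoelace sum Σ(x_i·y_{i+1} − x_{i+1}·y_i):
  i=1: 3.4829·4.0616 − -0.8639·1.0471 = +15.0505 (running +15.0505)
  i=2: -0.8639·0.7060 − -3.1569·4.0616 = +12.2122 (running +27.2627)
  i=3: -3.1569·-2.8382 − 2.2029·0.7060 = +7.4046 (running +34.6673)
  i=4: 2.2029·1.0471 − 3.4829·-2.8382 = +12.1915 (running +46.8588)
Area = |Σ|/2 = |46.8588|/2 = 23.4294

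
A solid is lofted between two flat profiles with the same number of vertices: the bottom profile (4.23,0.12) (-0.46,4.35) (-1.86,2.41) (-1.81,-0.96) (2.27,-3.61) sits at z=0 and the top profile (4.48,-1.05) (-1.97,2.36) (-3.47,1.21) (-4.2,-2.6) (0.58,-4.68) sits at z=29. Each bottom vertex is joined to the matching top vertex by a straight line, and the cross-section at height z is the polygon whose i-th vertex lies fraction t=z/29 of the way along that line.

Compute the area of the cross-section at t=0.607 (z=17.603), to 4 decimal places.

Area at t=0.607: 32.4193

Cross-section at t=0.607: each vertex is (1-t)·p0[i] + t·p1[i].
  v1: (1-0.607)·(4.23,0.12) + 0.607·(4.48,-1.05) = (4.3818,-0.5902)
  v2: (1-0.607)·(-0.46,4.35) + 0.607·(-1.97,2.36) = (-1.3766,3.1421)
  v3: (1-0.607)·(-1.86,2.41) + 0.607·(-3.47,1.21) = (-2.8373,1.6816)
  v4: (1-0.607)·(-1.81,-0.96) + 0.607·(-4.2,-2.6) = (-3.2607,-1.9555)
  v5: (1-0.607)·(2.27,-3.61) + 0.607·(0.58,-4.68) = (1.2442,-4.2595)
Shoelace sum Σ(x_i·y_{i+1} − x_{i+1}·y_i):
  i=1: 4.3818·3.1421 − -1.3766·-0.5902 = +12.9553 (running +12.9553)
  i=2: -1.3766·1.6816 − -2.8373·3.1421 = +6.6001 (running +19.5554)
  i=3: -2.8373·-1.9555 − -3.2607·1.6816 = +11.0315 (running +30.5869)
  i=4: -3.2607·-4.2595 − 1.2442·-1.9555 = +16.3220 (running +46.9089)
  i=5: 1.2442·-0.5902 − 4.3818·-4.2595 = +17.9297 (running +64.8386)
Area = |Σ|/2 = |64.8386|/2 = 32.4193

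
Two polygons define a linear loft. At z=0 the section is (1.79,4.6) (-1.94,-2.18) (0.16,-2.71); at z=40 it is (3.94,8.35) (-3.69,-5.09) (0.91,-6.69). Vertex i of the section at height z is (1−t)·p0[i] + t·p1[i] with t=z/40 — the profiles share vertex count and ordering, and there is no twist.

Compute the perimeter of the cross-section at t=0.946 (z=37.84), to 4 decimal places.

Perimeter at t=0.946: 34.6800

Cross-section at t=0.946: each vertex is (1-t)·p0[i] + t·p1[i].
  v1: (1-0.946)·(1.79,4.6) + 0.946·(3.94,8.35) = (3.8239,8.1475)
  v2: (1-0.946)·(-1.94,-2.18) + 0.946·(-3.69,-5.09) = (-3.5955,-4.9329)
  v3: (1-0.946)·(0.16,-2.71) + 0.946·(0.91,-6.69) = (0.8695,-6.4751)
Perimeter = Σ |v_{i+1} − v_i|:
  edge 1→2: √(-7.4194² + -13.0804²) = 15.0381 (running 15.0381)
  edge 2→3: √(4.4650² + -1.5422²) = 4.7238 (running 19.7619)
  edge 3→1: √(2.9544² + 14.6226²) = 14.9181 (running 34.6800)
Perimeter = 34.6800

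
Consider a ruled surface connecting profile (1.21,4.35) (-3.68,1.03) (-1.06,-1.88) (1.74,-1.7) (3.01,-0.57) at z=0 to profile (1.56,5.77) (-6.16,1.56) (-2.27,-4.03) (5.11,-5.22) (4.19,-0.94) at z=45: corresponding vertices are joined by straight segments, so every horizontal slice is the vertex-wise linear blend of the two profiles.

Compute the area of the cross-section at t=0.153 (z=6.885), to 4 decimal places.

Cross-section at t=0.153: each vertex is (1-t)·p0[i] + t·p1[i].
  v1: (1-0.153)·(1.21,4.35) + 0.153·(1.56,5.77) = (1.2635,4.5673)
  v2: (1-0.153)·(-3.68,1.03) + 0.153·(-6.16,1.56) = (-4.0594,1.1111)
  v3: (1-0.153)·(-1.06,-1.88) + 0.153·(-2.27,-4.03) = (-1.2451,-2.2089)
  v4: (1-0.153)·(1.74,-1.7) + 0.153·(5.11,-5.22) = (2.2556,-2.2386)
  v5: (1-0.153)·(3.01,-0.57) + 0.153·(4.19,-0.94) = (3.1905,-0.6266)
Shoelace sum Σ(x_i·y_{i+1} − x_{i+1}·y_i):
  i=1: 1.2635·1.1111 − -4.0594·4.5673 = +19.9444 (running +19.9444)
  i=2: -4.0594·-2.2089 − -1.2451·1.1111 = +10.3506 (running +30.2950)
  i=3: -1.2451·-2.2386 − 2.2556·-2.2089 = +7.7698 (running +38.0648)
  i=4: 2.2556·-0.6266 − 3.1905·-2.2386 = +5.7288 (running +43.7936)
  i=5: 3.1905·4.5673 − 1.2635·-0.6266 = +15.3638 (running +59.1574)
Area = |Σ|/2 = |59.1574|/2 = 29.5787

Area at t=0.153: 29.5787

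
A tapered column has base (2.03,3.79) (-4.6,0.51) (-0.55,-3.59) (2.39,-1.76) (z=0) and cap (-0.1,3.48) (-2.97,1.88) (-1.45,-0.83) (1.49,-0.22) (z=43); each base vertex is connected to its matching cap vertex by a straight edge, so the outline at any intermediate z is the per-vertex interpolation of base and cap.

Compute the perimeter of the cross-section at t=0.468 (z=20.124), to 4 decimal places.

Cross-section at t=0.468: each vertex is (1-t)·p0[i] + t·p1[i].
  v1: (1-0.468)·(2.03,3.79) + 0.468·(-0.1,3.48) = (1.0332,3.6449)
  v2: (1-0.468)·(-4.6,0.51) + 0.468·(-2.97,1.88) = (-3.8372,1.1512)
  v3: (1-0.468)·(-0.55,-3.59) + 0.468·(-1.45,-0.83) = (-0.9712,-2.2983)
  v4: (1-0.468)·(2.39,-1.76) + 0.468·(1.49,-0.22) = (1.9688,-1.0393)
Perimeter = Σ |v_{i+1} − v_i|:
  edge 1→2: √(-4.8703² + -2.4938²) = 5.4716 (running 5.4716)
  edge 2→3: √(2.8660² + -3.4495²) = 4.4847 (running 9.9564)
  edge 3→4: √(2.9400² + 1.2590²) = 3.1982 (running 13.1546)
  edge 4→1: √(-0.9356² + 4.6842²) = 4.7767 (running 17.9313)
Perimeter = 17.9313

Perimeter at t=0.468: 17.9313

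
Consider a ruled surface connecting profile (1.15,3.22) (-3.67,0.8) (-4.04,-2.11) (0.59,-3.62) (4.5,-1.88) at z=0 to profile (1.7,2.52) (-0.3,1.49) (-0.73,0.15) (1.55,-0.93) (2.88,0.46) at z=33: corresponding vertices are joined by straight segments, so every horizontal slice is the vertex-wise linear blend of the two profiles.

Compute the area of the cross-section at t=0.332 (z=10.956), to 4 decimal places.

Cross-section at t=0.332: each vertex is (1-t)·p0[i] + t·p1[i].
  v1: (1-0.332)·(1.15,3.22) + 0.332·(1.7,2.52) = (1.3326,2.9876)
  v2: (1-0.332)·(-3.67,0.8) + 0.332·(-0.3,1.49) = (-2.5512,1.0291)
  v3: (1-0.332)·(-4.04,-2.11) + 0.332·(-0.73,0.15) = (-2.9411,-1.3597)
  v4: (1-0.332)·(0.59,-3.62) + 0.332·(1.55,-0.93) = (0.9087,-2.7269)
  v5: (1-0.332)·(4.5,-1.88) + 0.332·(2.88,0.46) = (3.9622,-1.1031)
Shoelace sum Σ(x_i·y_{i+1} − x_{i+1}·y_i):
  i=1: 1.3326·1.0291 − -2.5512·2.9876 = +8.9932 (running +8.9932)
  i=2: -2.5512·-1.3597 − -2.9411·1.0291 = +6.4954 (running +15.4886)
  i=3: -2.9411·-2.7269 − 0.9087·-1.3597 = +9.2557 (running +24.7442)
  i=4: 0.9087·-1.1031 − 3.9622·-2.7269 = +9.8021 (running +34.5463)
  i=5: 3.9622·2.9876 − 1.3326·-1.1031 = +13.3074 (running +47.8537)
Area = |Σ|/2 = |47.8537|/2 = 23.9268

Area at t=0.332: 23.9268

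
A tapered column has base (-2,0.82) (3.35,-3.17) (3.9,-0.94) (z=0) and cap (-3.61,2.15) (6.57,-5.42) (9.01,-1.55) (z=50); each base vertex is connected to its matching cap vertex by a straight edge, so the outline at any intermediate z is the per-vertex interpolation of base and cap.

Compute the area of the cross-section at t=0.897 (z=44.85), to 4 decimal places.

Area at t=0.897: 26.0025

Cross-section at t=0.897: each vertex is (1-t)·p0[i] + t·p1[i].
  v1: (1-0.897)·(-2,0.82) + 0.897·(-3.61,2.15) = (-3.4442,2.0130)
  v2: (1-0.897)·(3.35,-3.17) + 0.897·(6.57,-5.42) = (6.2383,-5.1883)
  v3: (1-0.897)·(3.9,-0.94) + 0.897·(9.01,-1.55) = (8.4837,-1.4872)
Shoelace sum Σ(x_i·y_{i+1} − x_{i+1}·y_i):
  i=1: -3.4442·-5.1883 − 6.2383·2.0130 = +5.3114 (running +5.3114)
  i=2: 6.2383·-1.4872 − 8.4837·-5.1883 = +34.7379 (running +40.0493)
  i=3: 8.4837·2.0130 − -3.4442·-1.4872 = +11.9556 (running +52.0049)
Area = |Σ|/2 = |52.0049|/2 = 26.0025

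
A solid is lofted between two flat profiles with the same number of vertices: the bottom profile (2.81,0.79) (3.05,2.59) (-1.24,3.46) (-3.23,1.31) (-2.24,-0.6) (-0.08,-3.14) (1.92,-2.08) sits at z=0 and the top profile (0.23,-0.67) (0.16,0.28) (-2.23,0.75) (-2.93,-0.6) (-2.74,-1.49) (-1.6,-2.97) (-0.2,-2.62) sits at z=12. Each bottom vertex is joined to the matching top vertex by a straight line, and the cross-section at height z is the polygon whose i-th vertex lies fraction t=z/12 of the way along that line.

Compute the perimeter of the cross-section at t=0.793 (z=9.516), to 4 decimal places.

Cross-section at t=0.793: each vertex is (1-t)·p0[i] + t·p1[i].
  v1: (1-0.793)·(2.81,0.79) + 0.793·(0.23,-0.67) = (0.7641,-0.3678)
  v2: (1-0.793)·(3.05,2.59) + 0.793·(0.16,0.28) = (0.7582,0.7582)
  v3: (1-0.793)·(-1.24,3.46) + 0.793·(-2.23,0.75) = (-2.0251,1.3110)
  v4: (1-0.793)·(-3.23,1.31) + 0.793·(-2.93,-0.6) = (-2.9921,-0.2046)
  v5: (1-0.793)·(-2.24,-0.6) + 0.793·(-2.74,-1.49) = (-2.6365,-1.3058)
  v6: (1-0.793)·(-0.08,-3.14) + 0.793·(-1.6,-2.97) = (-1.2854,-3.0052)
  v7: (1-0.793)·(1.92,-2.08) + 0.793·(-0.2,-2.62) = (0.2388,-2.5082)
Perimeter = Σ |v_{i+1} − v_i|:
  edge 1→2: √(-0.0058² + 1.1260²) = 1.1260 (running 1.1260)
  edge 2→3: √(-2.7833² + 0.5528²) = 2.8377 (running 3.9636)
  edge 3→4: √(-0.9670² + -1.5156²) = 1.7978 (running 5.7615)
  edge 4→5: √(0.3556² + -1.1011²) = 1.1571 (running 6.9186)
  edge 5→6: √(1.3511² + -1.6994²) = 2.1711 (running 9.0897)
  edge 6→7: √(1.5242² + 0.4970²) = 1.6032 (running 10.6929)
  edge 7→1: √(0.5252² + 2.1404²) = 2.2039 (running 12.8968)
Perimeter = 12.8968

Perimeter at t=0.793: 12.8968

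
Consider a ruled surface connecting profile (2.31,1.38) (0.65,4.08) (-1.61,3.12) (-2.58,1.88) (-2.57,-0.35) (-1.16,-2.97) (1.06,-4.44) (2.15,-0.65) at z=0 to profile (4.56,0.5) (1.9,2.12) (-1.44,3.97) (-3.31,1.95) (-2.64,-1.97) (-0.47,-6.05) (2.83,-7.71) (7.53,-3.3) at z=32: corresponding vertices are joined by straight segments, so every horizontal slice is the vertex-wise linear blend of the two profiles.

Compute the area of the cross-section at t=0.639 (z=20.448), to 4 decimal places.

Cross-section at t=0.639: each vertex is (1-t)·p0[i] + t·p1[i].
  v1: (1-0.639)·(2.31,1.38) + 0.639·(4.56,0.5) = (3.7477,0.8177)
  v2: (1-0.639)·(0.65,4.08) + 0.639·(1.9,2.12) = (1.4487,2.8276)
  v3: (1-0.639)·(-1.61,3.12) + 0.639·(-1.44,3.97) = (-1.5014,3.6631)
  v4: (1-0.639)·(-2.58,1.88) + 0.639·(-3.31,1.95) = (-3.0465,1.9247)
  v5: (1-0.639)·(-2.57,-0.35) + 0.639·(-2.64,-1.97) = (-2.6147,-1.3852)
  v6: (1-0.639)·(-1.16,-2.97) + 0.639·(-0.47,-6.05) = (-0.7191,-4.9381)
  v7: (1-0.639)·(1.06,-4.44) + 0.639·(2.83,-7.71) = (2.1910,-6.5295)
  v8: (1-0.639)·(2.15,-0.65) + 0.639·(7.53,-3.3) = (5.5878,-2.3433)
Shoelace sum Σ(x_i·y_{i+1} − x_{i+1}·y_i):
  i=1: 3.7477·2.8276 − 1.4487·0.8177 = +9.4124 (running +9.4124)
  i=2: 1.4487·3.6631 − -1.5014·2.8276 = +9.5522 (running +18.9646)
  i=3: -1.5014·1.9247 − -3.0465·3.6631 = +8.2699 (running +27.2345)
  i=4: -3.0465·-1.3852 − -2.6147·1.9247 = +9.2526 (running +36.4871)
  i=5: -2.6147·-4.9381 − -0.7191·-1.3852 = +11.9158 (running +48.4029)
  i=6: -0.7191·-6.5295 − 2.1910·-4.9381 = +15.5149 (running +63.9177)
  i=7: 2.1910·-2.3433 − 5.5878·-6.5295 = +31.3515 (running +95.2692)
  i=8: 5.5878·0.8177 − 3.7477·-2.3433 = +13.3513 (running +108.6206)
Area = |Σ|/2 = |108.6206|/2 = 54.3103

Area at t=0.639: 54.3103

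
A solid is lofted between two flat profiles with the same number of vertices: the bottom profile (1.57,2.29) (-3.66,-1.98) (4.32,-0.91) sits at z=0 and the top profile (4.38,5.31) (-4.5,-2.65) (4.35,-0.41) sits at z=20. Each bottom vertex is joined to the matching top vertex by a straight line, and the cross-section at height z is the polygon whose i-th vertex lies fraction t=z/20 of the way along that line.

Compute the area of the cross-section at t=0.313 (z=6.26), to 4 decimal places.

Cross-section at t=0.313: each vertex is (1-t)·p0[i] + t·p1[i].
  v1: (1-0.313)·(1.57,2.29) + 0.313·(4.38,5.31) = (2.4495,3.2353)
  v2: (1-0.313)·(-3.66,-1.98) + 0.313·(-4.5,-2.65) = (-3.9229,-2.1897)
  v3: (1-0.313)·(4.32,-0.91) + 0.313·(4.35,-0.41) = (4.3294,-0.7535)
Shoelace sum Σ(x_i·y_{i+1} − x_{i+1}·y_i):
  i=1: 2.4495·-2.1897 − -3.9229·3.2353 = +7.3279 (running +7.3279)
  i=2: -3.9229·-0.7535 − 4.3294·-2.1897 = +12.4360 (running +19.7639)
  i=3: 4.3294·3.2353 − 2.4495·-0.7535 = +15.8524 (running +35.6164)
Area = |Σ|/2 = |35.6164|/2 = 17.8082

Area at t=0.313: 17.8082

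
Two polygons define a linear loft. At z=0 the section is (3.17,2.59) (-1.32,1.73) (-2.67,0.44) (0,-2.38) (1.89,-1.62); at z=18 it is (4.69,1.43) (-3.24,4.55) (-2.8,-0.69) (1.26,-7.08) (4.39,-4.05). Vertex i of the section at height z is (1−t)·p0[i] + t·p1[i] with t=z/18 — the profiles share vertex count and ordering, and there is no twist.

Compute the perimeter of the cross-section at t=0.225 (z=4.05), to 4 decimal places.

Perimeter at t=0.225: 19.4657

Cross-section at t=0.225: each vertex is (1-t)·p0[i] + t·p1[i].
  v1: (1-0.225)·(3.17,2.59) + 0.225·(4.69,1.43) = (3.5120,2.3290)
  v2: (1-0.225)·(-1.32,1.73) + 0.225·(-3.24,4.55) = (-1.7520,2.3645)
  v3: (1-0.225)·(-2.67,0.44) + 0.225·(-2.8,-0.69) = (-2.6992,0.1858)
  v4: (1-0.225)·(0,-2.38) + 0.225·(1.26,-7.08) = (0.2835,-3.4375)
  v5: (1-0.225)·(1.89,-1.62) + 0.225·(4.39,-4.05) = (2.4525,-2.1667)
Perimeter = Σ |v_{i+1} − v_i|:
  edge 1→2: √(-5.2640² + 0.0355²) = 5.2641 (running 5.2641)
  edge 2→3: √(-0.9472² + -2.1787²) = 2.3758 (running 7.6399)
  edge 3→4: √(2.9827² + -3.6233²) = 4.6931 (running 12.3329)
  edge 4→5: √(2.1690² + 1.2708²) = 2.5138 (running 14.8468)
  edge 5→1: √(1.0595² + 4.4957²) = 4.6189 (running 19.4657)
Perimeter = 19.4657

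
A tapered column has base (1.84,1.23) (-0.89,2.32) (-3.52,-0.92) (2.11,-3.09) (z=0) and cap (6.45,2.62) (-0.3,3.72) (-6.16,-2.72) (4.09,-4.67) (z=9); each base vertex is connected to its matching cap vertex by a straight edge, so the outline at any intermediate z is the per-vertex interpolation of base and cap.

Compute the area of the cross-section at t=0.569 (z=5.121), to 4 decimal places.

Area at t=0.569: 41.2150

Cross-section at t=0.569: each vertex is (1-t)·p0[i] + t·p1[i].
  v1: (1-0.569)·(1.84,1.23) + 0.569·(6.45,2.62) = (4.4631,2.0209)
  v2: (1-0.569)·(-0.89,2.32) + 0.569·(-0.3,3.72) = (-0.5543,3.1166)
  v3: (1-0.569)·(-3.52,-0.92) + 0.569·(-6.16,-2.72) = (-5.0222,-1.9442)
  v4: (1-0.569)·(2.11,-3.09) + 0.569·(4.09,-4.67) = (3.2366,-3.9890)
Shoelace sum Σ(x_i·y_{i+1} − x_{i+1}·y_i):
  i=1: 4.4631·3.1166 − -0.5543·2.0209 = +15.0298 (running +15.0298)
  i=2: -0.5543·-1.9442 − -5.0222·3.1166 = +16.7297 (running +31.7596)
  i=3: -5.0222·-3.9890 − 3.2366·-1.9442 = +26.3261 (running +58.0857)
  i=4: 3.2366·2.0209 − 4.4631·-3.9890 = +24.3443 (running +82.4300)
Area = |Σ|/2 = |82.4300|/2 = 41.2150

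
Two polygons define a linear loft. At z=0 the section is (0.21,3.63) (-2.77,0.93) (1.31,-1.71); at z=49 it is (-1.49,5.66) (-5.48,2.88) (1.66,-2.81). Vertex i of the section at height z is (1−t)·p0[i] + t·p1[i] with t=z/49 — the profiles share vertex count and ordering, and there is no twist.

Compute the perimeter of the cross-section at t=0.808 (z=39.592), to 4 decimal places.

Perimeter at t=0.808: 21.3400

Cross-section at t=0.808: each vertex is (1-t)·p0[i] + t·p1[i].
  v1: (1-0.808)·(0.21,3.63) + 0.808·(-1.49,5.66) = (-1.1636,5.2702)
  v2: (1-0.808)·(-2.77,0.93) + 0.808·(-5.48,2.88) = (-4.9597,2.5056)
  v3: (1-0.808)·(1.31,-1.71) + 0.808·(1.66,-2.81) = (1.5928,-2.5988)
Perimeter = Σ |v_{i+1} − v_i|:
  edge 1→2: √(-3.7961² + -2.7646²) = 4.6961 (running 4.6961)
  edge 2→3: √(6.5525² + -5.1044²) = 8.3060 (running 13.0021)
  edge 3→1: √(-2.7564² + 7.8690²) = 8.3378 (running 21.3400)
Perimeter = 21.3400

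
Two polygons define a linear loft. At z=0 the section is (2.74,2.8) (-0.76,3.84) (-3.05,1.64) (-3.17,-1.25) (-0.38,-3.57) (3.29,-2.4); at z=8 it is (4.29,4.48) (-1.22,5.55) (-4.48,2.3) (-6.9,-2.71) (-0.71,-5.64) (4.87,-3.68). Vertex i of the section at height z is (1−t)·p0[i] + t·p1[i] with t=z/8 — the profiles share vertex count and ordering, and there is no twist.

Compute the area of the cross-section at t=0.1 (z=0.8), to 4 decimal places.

Cross-section at t=0.1: each vertex is (1-t)·p0[i] + t·p1[i].
  v1: (1-0.1)·(2.74,2.8) + 0.1·(4.29,4.48) = (2.8950,2.9680)
  v2: (1-0.1)·(-0.76,3.84) + 0.1·(-1.22,5.55) = (-0.8060,4.0110)
  v3: (1-0.1)·(-3.05,1.64) + 0.1·(-4.48,2.3) = (-3.1930,1.7060)
  v4: (1-0.1)·(-3.17,-1.25) + 0.1·(-6.9,-2.71) = (-3.5430,-1.3960)
  v5: (1-0.1)·(-0.38,-3.57) + 0.1·(-0.71,-5.64) = (-0.4130,-3.7770)
  v6: (1-0.1)·(3.29,-2.4) + 0.1·(4.87,-3.68) = (3.4480,-2.5280)
Shoelace sum Σ(x_i·y_{i+1} − x_{i+1}·y_i):
  i=1: 2.8950·4.0110 − -0.8060·2.9680 = +14.0041 (running +14.0041)
  i=2: -0.8060·1.7060 − -3.1930·4.0110 = +11.4321 (running +25.4361)
  i=3: -3.1930·-1.3960 − -3.5430·1.7060 = +10.5018 (running +35.9379)
  i=4: -3.5430·-3.7770 − -0.4130·-1.3960 = +12.8054 (running +48.7433)
  i=5: -0.4130·-2.5280 − 3.4480·-3.7770 = +14.0672 (running +62.8104)
  i=6: 3.4480·2.9680 − 2.8950·-2.5280 = +17.5522 (running +80.3627)
Area = |Σ|/2 = |80.3627|/2 = 40.1813

Area at t=0.1: 40.1813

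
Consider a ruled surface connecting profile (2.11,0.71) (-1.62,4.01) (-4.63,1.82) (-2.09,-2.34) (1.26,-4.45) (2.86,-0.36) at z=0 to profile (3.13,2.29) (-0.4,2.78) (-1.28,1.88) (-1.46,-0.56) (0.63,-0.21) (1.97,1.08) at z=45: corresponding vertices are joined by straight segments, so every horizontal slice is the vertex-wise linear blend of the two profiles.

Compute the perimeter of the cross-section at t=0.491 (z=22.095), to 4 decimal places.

Cross-section at t=0.491: each vertex is (1-t)·p0[i] + t·p1[i].
  v1: (1-0.491)·(2.11,0.71) + 0.491·(3.13,2.29) = (2.6108,1.4858)
  v2: (1-0.491)·(-1.62,4.01) + 0.491·(-0.4,2.78) = (-1.0210,3.4061)
  v3: (1-0.491)·(-4.63,1.82) + 0.491·(-1.28,1.88) = (-2.9851,1.8495)
  v4: (1-0.491)·(-2.09,-2.34) + 0.491·(-1.46,-0.56) = (-1.7807,-1.4660)
  v5: (1-0.491)·(1.26,-4.45) + 0.491·(0.63,-0.21) = (0.9507,-2.3682)
  v6: (1-0.491)·(2.86,-0.36) + 0.491·(1.97,1.08) = (2.4230,0.3470)
Perimeter = Σ |v_{i+1} − v_i|:
  edge 1→2: √(-3.6318² + 1.9203²) = 4.1082 (running 4.1082)
  edge 2→3: √(-1.9642² + -1.5566²) = 2.5062 (running 6.6144)
  edge 3→4: √(1.2045² + -3.3155²) = 3.5275 (running 10.1419)
  edge 4→5: √(2.7313² + -0.9021²) = 2.8765 (running 13.0184)
  edge 5→6: √(1.4723² + 2.7152²) = 3.0887 (running 16.1071)
  edge 6→1: √(0.1878² + 1.1387²) = 1.1541 (running 17.2612)
Perimeter = 17.2612

Perimeter at t=0.491: 17.2612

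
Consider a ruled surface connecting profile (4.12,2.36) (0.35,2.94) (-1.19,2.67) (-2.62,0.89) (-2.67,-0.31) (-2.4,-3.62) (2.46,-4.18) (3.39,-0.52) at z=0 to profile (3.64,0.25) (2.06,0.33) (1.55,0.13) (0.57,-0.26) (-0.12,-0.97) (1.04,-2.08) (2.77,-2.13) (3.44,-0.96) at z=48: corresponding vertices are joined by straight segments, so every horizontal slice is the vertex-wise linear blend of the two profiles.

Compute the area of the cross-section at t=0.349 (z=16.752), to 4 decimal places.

Area at t=0.349: 24.0419

Cross-section at t=0.349: each vertex is (1-t)·p0[i] + t·p1[i].
  v1: (1-0.349)·(4.12,2.36) + 0.349·(3.64,0.25) = (3.9525,1.6236)
  v2: (1-0.349)·(0.35,2.94) + 0.349·(2.06,0.33) = (0.9468,2.0291)
  v3: (1-0.349)·(-1.19,2.67) + 0.349·(1.55,0.13) = (-0.2337,1.7835)
  v4: (1-0.349)·(-2.62,0.89) + 0.349·(0.57,-0.26) = (-1.5067,0.4887)
  v5: (1-0.349)·(-2.67,-0.31) + 0.349·(-0.12,-0.97) = (-1.7800,-0.5403)
  v6: (1-0.349)·(-2.4,-3.62) + 0.349·(1.04,-2.08) = (-1.1994,-3.0825)
  v7: (1-0.349)·(2.46,-4.18) + 0.349·(2.77,-2.13) = (2.5682,-3.4646)
  v8: (1-0.349)·(3.39,-0.52) + 0.349·(3.44,-0.96) = (3.4074,-0.6736)
Shoelace sum Σ(x_i·y_{i+1} − x_{i+1}·y_i):
  i=1: 3.9525·2.0291 − 0.9468·1.6236 = +6.4828 (running +6.4828)
  i=2: 0.9468·1.7835 − -0.2337·2.0291 = +2.1629 (running +8.6457)
  i=3: -0.2337·0.4887 − -1.5067·1.7835 = +2.5730 (running +11.2187)
  i=4: -1.5067·-0.5403 − -1.7800·0.4887 = +1.6839 (running +12.9027)
  i=5: -1.7800·-3.0825 − -1.1994·-0.5403 = +4.8390 (running +17.7417)
  i=6: -1.1994·-3.4646 − 2.5682·-3.0825 = +12.0721 (running +29.8137)
  i=7: 2.5682·-0.6736 − 3.4074·-3.4646 = +10.0755 (running +39.8892)
  i=8: 3.4074·1.6236 − 3.9525·-0.6736 = +8.1946 (running +48.0838)
Area = |Σ|/2 = |48.0838|/2 = 24.0419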